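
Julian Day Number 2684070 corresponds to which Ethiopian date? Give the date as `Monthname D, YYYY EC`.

The Gregorian equivalent of JDN 2684070 is 19 August 2636.
In the Ethiopian calendar that day is Nehase 8, 2628 EC.

Nehase 8, 2628 EC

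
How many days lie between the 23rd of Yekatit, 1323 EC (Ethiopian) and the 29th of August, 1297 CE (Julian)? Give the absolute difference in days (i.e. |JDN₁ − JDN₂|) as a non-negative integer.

First date → JDN 2207253; second date → JDN 2195028.
The interval is |2207253 − 2195028| = 12225 days.

12225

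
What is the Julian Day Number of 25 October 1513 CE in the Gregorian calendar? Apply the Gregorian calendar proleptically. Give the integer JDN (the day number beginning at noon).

JDN 2299161 is 15 October 1582 CE (Gregorian); the target day is −25192 days from there, so JDN = 2273969.

2273969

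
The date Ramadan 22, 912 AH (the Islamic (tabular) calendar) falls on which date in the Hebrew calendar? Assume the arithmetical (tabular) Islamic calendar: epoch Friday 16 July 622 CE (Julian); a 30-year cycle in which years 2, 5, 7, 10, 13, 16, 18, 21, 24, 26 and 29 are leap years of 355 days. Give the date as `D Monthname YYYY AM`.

Both dates share Julian Day Number 2271525; in the Hebrew calendar that is 23 Shevat 5267 AM.

23 Shevat 5267 AM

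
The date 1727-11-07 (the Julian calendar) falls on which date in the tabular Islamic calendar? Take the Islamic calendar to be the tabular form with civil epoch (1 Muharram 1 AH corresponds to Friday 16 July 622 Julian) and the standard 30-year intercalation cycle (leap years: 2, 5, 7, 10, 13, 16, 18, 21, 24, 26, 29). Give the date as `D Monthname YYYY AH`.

3 Rabi' al-Thani 1140 AH

Julian Day Number of the source date = 2352155.
Converting JDN 2352155 to the tabular Islamic calendar gives 3 Rabi' al-Thani 1140 AH.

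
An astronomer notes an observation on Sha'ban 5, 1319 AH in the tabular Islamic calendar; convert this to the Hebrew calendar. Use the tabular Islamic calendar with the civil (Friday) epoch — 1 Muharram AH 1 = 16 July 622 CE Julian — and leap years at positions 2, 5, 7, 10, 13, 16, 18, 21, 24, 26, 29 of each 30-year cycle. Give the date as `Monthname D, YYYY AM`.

Kislev 6, 5662 AM

Both dates share Julian Day Number 2415706; in the Hebrew calendar that is 6 Kislev 5662 AM.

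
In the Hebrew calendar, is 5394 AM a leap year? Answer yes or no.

yes

Hebrew year 5394 is year 17 of its 19-year Metonic cycle; leap years are at positions 3, 6, 8, 11, 14, 17, 19, so it is a leap year (13 months).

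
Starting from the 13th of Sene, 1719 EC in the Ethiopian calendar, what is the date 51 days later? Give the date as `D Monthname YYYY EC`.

The starting date is JDN 2352002; 2352002 + 51 = 2352053.
JDN 2352053 corresponds to 4 Nehase 1719 EC.

4 Nehase 1719 EC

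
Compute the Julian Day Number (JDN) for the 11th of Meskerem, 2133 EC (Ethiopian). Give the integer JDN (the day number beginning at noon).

2502944

In the Gregorian calendar the same day is 22 September 2140.
JDN 2400001 is 17 November 1858 CE (Gregorian), MJD 0; the target day is +102943 days from there, so JDN = 2502944.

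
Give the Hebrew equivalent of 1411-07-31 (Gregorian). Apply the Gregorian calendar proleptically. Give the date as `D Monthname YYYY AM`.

1 Av 5171 AM

Julian Day Number of the source date = 2236628.
Converting JDN 2236628 to the Hebrew calendar gives 1 Av 5171 AM.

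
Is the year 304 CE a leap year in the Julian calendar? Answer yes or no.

304 mod 4 = 0, so it is a leap year in the Julian calendar.

yes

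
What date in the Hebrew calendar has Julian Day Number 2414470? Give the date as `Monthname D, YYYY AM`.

JDN 2414470 is 29 June 1898 in the Gregorian calendar.
In the Hebrew calendar that day is Tammuz 9, 5658 AM.

Tammuz 9, 5658 AM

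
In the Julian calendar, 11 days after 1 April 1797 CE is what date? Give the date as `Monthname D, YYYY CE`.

JDN of 1 April 1797 CE = 2377503.
2377503 + 11 = 2377514.
JDN 2377514 in the Julian calendar is April 12, 1797 CE.

April 12, 1797 CE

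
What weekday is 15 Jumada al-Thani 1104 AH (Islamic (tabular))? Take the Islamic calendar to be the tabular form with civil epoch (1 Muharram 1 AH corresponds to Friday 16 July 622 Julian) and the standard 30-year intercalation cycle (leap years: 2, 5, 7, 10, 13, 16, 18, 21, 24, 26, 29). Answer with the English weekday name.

Saturday

In the Gregorian calendar this is 21 February 1693 (JDN 2339468).
JDN 2339468 mod 7 = 5, and JDN 0 was a Monday, so this is a Saturday.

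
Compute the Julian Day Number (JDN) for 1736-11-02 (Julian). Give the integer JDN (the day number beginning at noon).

In the Gregorian calendar the same day is 13 November 1736.
JDN 2451545 is 1 January 2000 CE (Gregorian); the target day is −96107 days from there, so JDN = 2355438.

2355438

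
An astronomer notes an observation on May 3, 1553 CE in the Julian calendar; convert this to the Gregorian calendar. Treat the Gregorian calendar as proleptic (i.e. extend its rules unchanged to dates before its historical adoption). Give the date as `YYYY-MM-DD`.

1553-05-13

For dates in this range the Gregorian date is 10 days ahead of the Julian.
3 May 1553 Julian + 10 days → 13 May 1553 Gregorian.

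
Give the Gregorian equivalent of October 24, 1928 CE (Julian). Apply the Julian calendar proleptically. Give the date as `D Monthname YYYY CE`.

6 November 1928 CE

For dates in this range the Gregorian date is 13 days ahead of the Julian.
24 October 1928 Julian + 13 days → 6 November 1928 Gregorian.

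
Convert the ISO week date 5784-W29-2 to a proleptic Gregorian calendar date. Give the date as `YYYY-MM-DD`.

ISO week 1 of 5784 is the week containing the first Thursday of 5784.
Week 29, day 2 (Tuesday) lands on 5784-07-13.

5784-07-13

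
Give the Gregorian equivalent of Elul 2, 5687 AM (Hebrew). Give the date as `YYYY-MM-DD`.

Julian Day Number of the source date = 2425123.
Converting JDN 2425123 to the Gregorian calendar gives 30 August 1927 CE.

1927-08-30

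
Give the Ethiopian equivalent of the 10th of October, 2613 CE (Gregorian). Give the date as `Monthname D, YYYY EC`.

Both dates share Julian Day Number 2675721; in the Ethiopian calendar that is 25 Meskerem 2606 EC.

Meskerem 25, 2606 EC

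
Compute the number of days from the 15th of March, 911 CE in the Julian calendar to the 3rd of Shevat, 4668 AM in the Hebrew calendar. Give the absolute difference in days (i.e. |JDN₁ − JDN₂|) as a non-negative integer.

1161

First date → JDN 2053874; second date → JDN 2052713.
The interval is |2053874 − 2052713| = 1161 days.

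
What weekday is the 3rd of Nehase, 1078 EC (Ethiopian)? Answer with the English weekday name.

This is JDN 2117927 (2 August 1086 Gregorian).
2117927 ≡ 0 (mod 7); counting from Monday = 0 gives Monday.

Monday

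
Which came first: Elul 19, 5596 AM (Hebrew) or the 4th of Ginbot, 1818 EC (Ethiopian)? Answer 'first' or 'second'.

second

The two dates have Julian Day Numbers 2391889 and 2388123 respectively.
Since 2388123 < 2391889, the second date comes first.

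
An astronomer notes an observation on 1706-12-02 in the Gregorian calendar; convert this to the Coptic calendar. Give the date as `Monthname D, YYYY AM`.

Hathor 25, 1423 AM

Julian Day Number of the source date = 2344499.
Converting JDN 2344499 to the Coptic calendar gives 25 Hathor 1423 AM.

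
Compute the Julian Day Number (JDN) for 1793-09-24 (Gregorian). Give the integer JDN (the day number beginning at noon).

JDN 2451545 is 1 January 2000 CE (Gregorian); the target day is −75338 days from there, so JDN = 2376207.

2376207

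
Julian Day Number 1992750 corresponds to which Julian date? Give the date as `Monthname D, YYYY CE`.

November 8, 743 CE

The proleptic Gregorian equivalent of JDN 1992750 is 12 November 743.
In the Julian calendar that day is November 8, 743 CE.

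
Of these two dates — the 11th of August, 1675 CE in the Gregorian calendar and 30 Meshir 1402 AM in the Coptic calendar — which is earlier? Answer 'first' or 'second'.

The two dates have Julian Day Numbers 2333064 and 2336924 respectively.
Since 2333064 < 2336924, the first date comes first.

first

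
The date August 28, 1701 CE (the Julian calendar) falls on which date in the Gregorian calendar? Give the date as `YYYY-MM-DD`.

1701-09-08

At this point the Julian calendar is 11 days behind the Gregorian.
28 August 1701 Julian + 11 days → 8 September 1701 Gregorian.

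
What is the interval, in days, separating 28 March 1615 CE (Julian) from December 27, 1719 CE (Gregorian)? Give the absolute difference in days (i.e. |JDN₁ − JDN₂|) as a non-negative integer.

38249

First date → JDN 2311023; second date → JDN 2349272.
The interval is |2311023 − 2349272| = 38249 days.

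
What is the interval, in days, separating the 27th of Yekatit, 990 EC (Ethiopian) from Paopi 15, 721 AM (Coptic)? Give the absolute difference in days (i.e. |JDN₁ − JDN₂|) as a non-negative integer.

JDN of the first date = 2085629.
JDN of the second date = 2088054.
|2088054 − 2085629| = 2425.

2425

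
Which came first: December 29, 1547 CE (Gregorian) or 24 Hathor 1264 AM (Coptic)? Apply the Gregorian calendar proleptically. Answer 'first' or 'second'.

Converting both to JDN: 2286452 vs 2286424; the smaller is the second.

second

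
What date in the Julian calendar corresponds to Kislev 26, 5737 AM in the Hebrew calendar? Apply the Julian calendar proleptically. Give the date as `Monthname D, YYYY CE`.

Both dates share Julian Day Number 2443131; in the Julian calendar that is 5 December 1976 CE.

December 5, 1976 CE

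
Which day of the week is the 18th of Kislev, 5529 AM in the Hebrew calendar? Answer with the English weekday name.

Monday

In the Gregorian calendar this is 28 November 1768 (JDN 2367141).
2367141 ≡ 0 (mod 7); counting from Monday = 0 gives Monday.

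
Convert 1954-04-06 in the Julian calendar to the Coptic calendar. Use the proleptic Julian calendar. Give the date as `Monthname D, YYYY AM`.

Parmouti 11, 1670 AM

Julian Day Number of the source date = 2434852.
Converting JDN 2434852 to the Coptic calendar gives 11 Parmouti 1670 AM.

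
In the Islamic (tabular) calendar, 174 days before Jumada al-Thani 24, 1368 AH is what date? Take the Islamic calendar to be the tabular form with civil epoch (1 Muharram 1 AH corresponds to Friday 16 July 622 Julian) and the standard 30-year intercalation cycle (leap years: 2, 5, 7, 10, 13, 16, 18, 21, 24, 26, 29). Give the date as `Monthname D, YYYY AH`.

JDN of Jumada al-Thani 24, 1368 AH = 2433030.
2433030 − 174 = 2432856.
JDN 2432856 in the tabular Islamic calendar is Dhu al-Hijjah 27, 1367 AH.

Dhu al-Hijjah 27, 1367 AH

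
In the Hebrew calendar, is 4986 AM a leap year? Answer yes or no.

yes

Hebrew year 4986 is year 8 of its 19-year Metonic cycle; leap years are at positions 3, 6, 8, 11, 14, 17, 19, so it is a leap year (13 months).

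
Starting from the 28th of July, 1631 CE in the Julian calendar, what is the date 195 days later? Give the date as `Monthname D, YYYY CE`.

February 8, 1632 CE

The starting date is JDN 2316989; 2316989 + 195 = 2317184.
JDN 2317184 corresponds to February 8, 1632 CE.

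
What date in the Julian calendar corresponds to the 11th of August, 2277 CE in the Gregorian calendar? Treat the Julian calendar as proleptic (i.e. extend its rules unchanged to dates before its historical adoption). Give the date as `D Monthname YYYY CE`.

For dates in this range the Gregorian date is 15 days ahead of the Julian.
11 August 2277 Gregorian − 15 days → 27 July 2277 Julian.

27 July 2277 CE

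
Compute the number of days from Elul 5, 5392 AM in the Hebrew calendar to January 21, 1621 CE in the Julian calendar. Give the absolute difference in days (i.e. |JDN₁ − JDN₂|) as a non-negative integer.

First date → JDN 2317370; second date → JDN 2313149.
The interval is |2317370 − 2313149| = 4221 days.

4221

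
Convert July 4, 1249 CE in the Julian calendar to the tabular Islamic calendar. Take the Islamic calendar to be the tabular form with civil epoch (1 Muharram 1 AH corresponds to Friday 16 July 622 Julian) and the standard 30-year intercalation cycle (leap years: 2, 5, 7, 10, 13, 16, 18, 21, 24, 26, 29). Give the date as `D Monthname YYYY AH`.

Julian Day Number of the source date = 2177440.
Converting JDN 2177440 to the tabular Islamic calendar gives 21 Rabi' al-Awwal 647 AH.

21 Rabi' al-Awwal 647 AH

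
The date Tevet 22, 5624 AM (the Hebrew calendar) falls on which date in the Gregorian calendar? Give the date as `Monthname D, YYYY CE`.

January 1, 1864 CE

Both dates share Julian Day Number 2401872; in the Gregorian calendar that is 1 January 1864 CE.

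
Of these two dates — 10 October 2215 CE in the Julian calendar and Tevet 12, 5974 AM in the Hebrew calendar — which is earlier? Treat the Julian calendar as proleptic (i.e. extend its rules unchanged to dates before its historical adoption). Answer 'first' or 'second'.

second

Converting both to JDN: 2530369 vs 2529701; the smaller is the second.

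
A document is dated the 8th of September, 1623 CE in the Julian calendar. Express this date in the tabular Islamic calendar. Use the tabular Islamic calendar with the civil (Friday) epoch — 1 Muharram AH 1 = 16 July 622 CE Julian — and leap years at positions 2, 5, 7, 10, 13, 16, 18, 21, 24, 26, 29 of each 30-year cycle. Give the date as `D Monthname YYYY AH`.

23 Dhu al-Qa'dah 1032 AH

Julian Day Number of the source date = 2314109.
Converting JDN 2314109 to the tabular Islamic calendar gives 23 Dhu al-Qa'dah 1032 AH.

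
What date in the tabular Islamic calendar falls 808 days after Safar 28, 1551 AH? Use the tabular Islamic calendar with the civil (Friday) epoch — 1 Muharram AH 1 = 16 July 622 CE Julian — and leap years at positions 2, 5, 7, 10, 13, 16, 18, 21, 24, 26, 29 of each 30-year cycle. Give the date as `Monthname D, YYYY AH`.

JDN of Safar 28, 1551 AH = 2497765.
2497765 + 808 = 2498573.
JDN 2498573 in the tabular Islamic calendar is Jumada al-Thani 9, 1553 AH.

Jumada al-Thani 9, 1553 AH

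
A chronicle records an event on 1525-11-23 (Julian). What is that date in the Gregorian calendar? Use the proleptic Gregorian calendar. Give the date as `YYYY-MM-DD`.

At this point the Julian calendar is 10 days behind the Gregorian.
23 November 1525 Julian + 10 days → 3 December 1525 Gregorian.

1525-12-03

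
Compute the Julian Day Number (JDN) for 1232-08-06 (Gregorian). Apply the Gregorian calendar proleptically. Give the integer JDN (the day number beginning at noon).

2171257

JDN 2299161 is 15 October 1582 CE (Gregorian); the target day is −127904 days from there, so JDN = 2171257.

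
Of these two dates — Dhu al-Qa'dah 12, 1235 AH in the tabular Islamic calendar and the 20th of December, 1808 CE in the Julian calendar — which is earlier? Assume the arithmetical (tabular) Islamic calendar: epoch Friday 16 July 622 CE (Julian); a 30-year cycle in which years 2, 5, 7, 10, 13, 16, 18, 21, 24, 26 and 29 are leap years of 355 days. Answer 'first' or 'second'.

second

Converting both to JDN: 2386034 vs 2381784; the smaller is the second.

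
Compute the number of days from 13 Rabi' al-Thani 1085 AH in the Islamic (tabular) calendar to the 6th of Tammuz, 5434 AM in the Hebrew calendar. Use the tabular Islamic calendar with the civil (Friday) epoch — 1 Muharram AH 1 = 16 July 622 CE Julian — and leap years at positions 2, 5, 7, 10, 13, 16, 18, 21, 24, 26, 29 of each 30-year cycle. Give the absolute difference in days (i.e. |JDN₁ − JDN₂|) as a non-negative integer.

First date → JDN 2332674; second date → JDN 2332667.
The interval is |2332674 − 2332667| = 7 days.

7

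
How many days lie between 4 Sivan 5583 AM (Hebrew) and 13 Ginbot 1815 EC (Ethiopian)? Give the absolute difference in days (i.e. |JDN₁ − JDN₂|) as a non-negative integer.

6

JDN of the first date = 2387030.
JDN of the second date = 2387036.
|2387036 − 2387030| = 6.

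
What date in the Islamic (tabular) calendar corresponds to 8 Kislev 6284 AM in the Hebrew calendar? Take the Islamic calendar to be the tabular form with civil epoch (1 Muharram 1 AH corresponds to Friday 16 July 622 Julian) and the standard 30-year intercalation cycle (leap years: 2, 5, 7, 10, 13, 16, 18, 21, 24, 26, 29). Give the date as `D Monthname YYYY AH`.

8 Ramadan 1960 AH

The source date corresponds to 17 November 2523 in the Gregorian calendar (JDN 2642887).
That day falls on 8 Ramadan 1960 AH in the tabular Islamic calendar.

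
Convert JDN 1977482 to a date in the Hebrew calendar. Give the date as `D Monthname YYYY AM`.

JDN 1977482 is 23 January 702 in the proleptic Gregorian calendar.
In the Hebrew calendar that day is 16 Shevat 4462 AM.

16 Shevat 4462 AM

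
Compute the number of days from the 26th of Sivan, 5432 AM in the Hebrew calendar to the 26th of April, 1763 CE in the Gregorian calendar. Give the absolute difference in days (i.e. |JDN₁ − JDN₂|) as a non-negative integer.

33180

JDN of the first date = 2331918.
JDN of the second date = 2365098.
|2365098 − 2331918| = 33180.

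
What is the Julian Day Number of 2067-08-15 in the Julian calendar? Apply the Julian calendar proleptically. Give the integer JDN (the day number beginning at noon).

In the Gregorian calendar the same day is 28 August 2067.
JDN 2400001 is 17 November 1858 CE (Gregorian), MJD 0; the target day is +76255 days from there, so JDN = 2476256.

2476256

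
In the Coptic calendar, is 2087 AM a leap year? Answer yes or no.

2087 mod 4 = 3; in the Coptic calendar a year is leap when year mod 4 = 3, so it is a leap year.

yes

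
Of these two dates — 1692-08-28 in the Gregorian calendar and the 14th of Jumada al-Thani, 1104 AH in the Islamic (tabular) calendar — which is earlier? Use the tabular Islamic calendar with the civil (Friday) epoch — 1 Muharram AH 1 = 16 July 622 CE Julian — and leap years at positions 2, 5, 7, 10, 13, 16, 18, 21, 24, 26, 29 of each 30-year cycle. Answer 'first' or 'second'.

first

The two dates have Julian Day Numbers 2339291 and 2339467 respectively.
Since 2339291 < 2339467, the first date comes first.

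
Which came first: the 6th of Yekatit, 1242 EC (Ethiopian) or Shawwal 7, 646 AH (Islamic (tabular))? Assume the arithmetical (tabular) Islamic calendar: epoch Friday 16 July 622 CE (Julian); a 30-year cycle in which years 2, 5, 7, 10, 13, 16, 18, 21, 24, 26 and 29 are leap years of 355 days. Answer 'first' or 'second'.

second

Converting both to JDN: 2177651 vs 2177278; the smaller is the second.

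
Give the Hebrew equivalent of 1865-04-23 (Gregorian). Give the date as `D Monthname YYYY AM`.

Both dates share Julian Day Number 2402350; in the Hebrew calendar that is 27 Nisan 5625 AM.

27 Nisan 5625 AM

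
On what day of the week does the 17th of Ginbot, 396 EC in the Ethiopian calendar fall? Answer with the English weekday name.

Thursday

Equivalently 13 May 404 Gregorian, JDN 1868751.
Since JDN mod 7 = 3 (0 = Monday), the day is Thursday.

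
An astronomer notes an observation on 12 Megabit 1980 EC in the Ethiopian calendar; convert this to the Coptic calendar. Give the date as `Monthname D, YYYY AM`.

Julian Day Number of the source date = 2447242.
Converting JDN 2447242 to the Coptic calendar gives 12 Paremhat 1704 AM.

Paremhat 12, 1704 AM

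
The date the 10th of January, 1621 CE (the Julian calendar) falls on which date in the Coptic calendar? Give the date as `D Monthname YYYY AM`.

15 Tobi 1337 AM

Both dates share Julian Day Number 2313138; in the Coptic calendar that is 15 Tobi 1337 AM.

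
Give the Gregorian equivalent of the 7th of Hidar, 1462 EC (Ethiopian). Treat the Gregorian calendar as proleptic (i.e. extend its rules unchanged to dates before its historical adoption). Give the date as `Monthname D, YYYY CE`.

Both dates share Julian Day Number 2257917; in the Gregorian calendar that is 12 November 1469 CE.

November 12, 1469 CE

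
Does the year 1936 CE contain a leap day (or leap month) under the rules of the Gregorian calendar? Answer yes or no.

1936 is divisible by 4 and not by 100, so it is a leap year.

yes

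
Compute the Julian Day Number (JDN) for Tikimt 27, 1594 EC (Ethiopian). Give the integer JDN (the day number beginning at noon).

In the Gregorian calendar the same day is 3 November 1601.
JDN 2400001 is 17 November 1858 CE (Gregorian), MJD 0; the target day is −93881 days from there, so JDN = 2306120.

2306120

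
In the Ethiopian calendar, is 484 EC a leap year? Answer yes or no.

no

484 mod 4 = 0; in the Ethiopian calendar a year is leap when year mod 4 = 3, so it is a common year.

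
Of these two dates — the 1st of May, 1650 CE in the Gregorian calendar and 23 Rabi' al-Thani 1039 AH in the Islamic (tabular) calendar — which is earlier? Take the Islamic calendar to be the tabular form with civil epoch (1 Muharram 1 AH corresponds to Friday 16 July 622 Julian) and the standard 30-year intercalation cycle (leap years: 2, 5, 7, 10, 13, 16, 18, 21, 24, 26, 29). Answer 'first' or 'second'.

Converting both to JDN: 2323831 vs 2316384; the smaller is the second.

second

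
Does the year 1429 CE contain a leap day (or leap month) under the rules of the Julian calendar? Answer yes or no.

1429 mod 4 = 1, so it is a common year in the Julian calendar.

no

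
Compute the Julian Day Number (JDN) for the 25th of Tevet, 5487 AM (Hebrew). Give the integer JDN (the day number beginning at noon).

2351851

In the Gregorian calendar the same day is 18 January 1727.
JDN 2451545 is 1 January 2000 CE (Gregorian); the target day is −99694 days from there, so JDN = 2351851.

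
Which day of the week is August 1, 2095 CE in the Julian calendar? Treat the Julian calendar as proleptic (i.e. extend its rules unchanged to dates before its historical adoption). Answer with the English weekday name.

This is JDN 2486469 (14 August 2095 Gregorian).
2486469 ≡ 6 (mod 7); counting from Monday = 0 gives Sunday.

Sunday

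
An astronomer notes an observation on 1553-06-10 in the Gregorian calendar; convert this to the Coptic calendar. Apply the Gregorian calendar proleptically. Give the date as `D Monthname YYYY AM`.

6 Paoni 1269 AM

Julian Day Number of the source date = 2288442.
Converting JDN 2288442 to the Coptic calendar gives 6 Paoni 1269 AM.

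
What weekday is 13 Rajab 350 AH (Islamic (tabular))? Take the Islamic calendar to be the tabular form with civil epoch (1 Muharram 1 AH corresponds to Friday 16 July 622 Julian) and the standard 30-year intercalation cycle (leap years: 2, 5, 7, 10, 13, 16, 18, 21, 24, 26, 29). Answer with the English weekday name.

Equivalently 2 September 961 Gregorian, JDN 2072303.
JDN 2072303 mod 7 = 2, and JDN 0 was a Monday, so this is a Wednesday.

Wednesday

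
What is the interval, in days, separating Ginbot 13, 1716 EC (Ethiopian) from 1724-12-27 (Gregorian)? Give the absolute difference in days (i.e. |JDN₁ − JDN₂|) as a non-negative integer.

222

First date → JDN 2350877; second date → JDN 2351099.
The interval is |2350877 − 2351099| = 222 days.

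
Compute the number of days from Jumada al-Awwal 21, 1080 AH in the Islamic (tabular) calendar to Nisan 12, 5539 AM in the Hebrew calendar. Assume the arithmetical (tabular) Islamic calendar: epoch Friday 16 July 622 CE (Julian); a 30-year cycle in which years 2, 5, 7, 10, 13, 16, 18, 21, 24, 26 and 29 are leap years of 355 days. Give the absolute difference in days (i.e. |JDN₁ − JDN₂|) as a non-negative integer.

39974

JDN of the first date = 2330940.
JDN of the second date = 2370914.
|2370914 − 2330940| = 39974.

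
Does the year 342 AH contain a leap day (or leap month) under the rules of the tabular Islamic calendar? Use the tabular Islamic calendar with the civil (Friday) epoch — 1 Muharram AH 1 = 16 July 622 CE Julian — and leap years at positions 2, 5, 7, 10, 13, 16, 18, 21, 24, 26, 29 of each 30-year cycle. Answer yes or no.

no

Year 342 AH is year 12 of its 30-year cycle; leap positions are 2, 5, 7, 10, 13, 16, 18, 21, 24, 26, 29, so it is a common year (354 days).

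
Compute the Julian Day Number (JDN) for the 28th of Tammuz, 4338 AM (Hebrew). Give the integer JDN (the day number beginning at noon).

1932371

In the proleptic Gregorian calendar the same day is 20 July 578.
JDN 2451545 is 1 January 2000 CE (Gregorian); the target day is −519174 days from there, so JDN = 1932371.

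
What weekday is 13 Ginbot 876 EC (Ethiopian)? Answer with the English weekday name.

Friday

In the proleptic Gregorian calendar this is 12 May 884 (JDN 2044067).
JDN 2044067 mod 7 = 4, and JDN 0 was a Monday, so this is a Friday.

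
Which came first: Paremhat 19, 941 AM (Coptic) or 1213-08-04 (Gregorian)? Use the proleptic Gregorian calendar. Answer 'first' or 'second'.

second

Converting both to JDN: 2168563 vs 2164315; the smaller is the second.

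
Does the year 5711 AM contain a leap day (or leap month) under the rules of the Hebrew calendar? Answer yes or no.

yes

Hebrew year 5711 is year 11 of its 19-year Metonic cycle; leap years are at positions 3, 6, 8, 11, 14, 17, 19, so it is a leap year (13 months).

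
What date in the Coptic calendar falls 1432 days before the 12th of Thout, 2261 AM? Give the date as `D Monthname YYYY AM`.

11 Paopi 2257 AM

The starting date is JDN 2650506; 2650506 − 1432 = 2649074.
JDN 2649074 corresponds to 11 Paopi 2257 AM.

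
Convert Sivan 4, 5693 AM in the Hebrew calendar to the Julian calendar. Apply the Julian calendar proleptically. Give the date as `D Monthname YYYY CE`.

16 May 1933 CE

Both dates share Julian Day Number 2427222; in the Julian calendar that is 16 May 1933 CE.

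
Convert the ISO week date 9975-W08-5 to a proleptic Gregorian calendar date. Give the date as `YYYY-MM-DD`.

9975-02-21

ISO week 1 of 9975 is the week containing the first Thursday of 9975.
Week 8, day 5 (Friday) lands on 9975-02-21.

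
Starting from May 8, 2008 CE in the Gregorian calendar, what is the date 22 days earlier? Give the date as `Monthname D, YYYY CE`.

April 16, 2008 CE

Counting 22 days back from JDN 2454595 reaches JDN 2454573, which is April 16, 2008 CE.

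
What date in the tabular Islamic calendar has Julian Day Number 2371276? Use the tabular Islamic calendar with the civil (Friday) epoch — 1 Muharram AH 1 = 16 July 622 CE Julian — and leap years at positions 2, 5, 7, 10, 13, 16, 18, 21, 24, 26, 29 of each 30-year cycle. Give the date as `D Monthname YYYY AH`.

19 Rabi' al-Awwal 1194 AH

JDN 2371276 is 25 March 1780 in the Gregorian calendar.
In the tabular Islamic calendar that day is 19 Rabi' al-Awwal 1194 AH.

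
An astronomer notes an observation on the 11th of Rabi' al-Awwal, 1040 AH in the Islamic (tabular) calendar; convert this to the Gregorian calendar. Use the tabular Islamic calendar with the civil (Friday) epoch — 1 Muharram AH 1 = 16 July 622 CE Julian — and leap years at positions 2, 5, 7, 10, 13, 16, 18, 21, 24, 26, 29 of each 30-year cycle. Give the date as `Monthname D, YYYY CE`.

October 18, 1630 CE

Both dates share Julian Day Number 2316696; in the Gregorian calendar that is 18 October 1630 CE.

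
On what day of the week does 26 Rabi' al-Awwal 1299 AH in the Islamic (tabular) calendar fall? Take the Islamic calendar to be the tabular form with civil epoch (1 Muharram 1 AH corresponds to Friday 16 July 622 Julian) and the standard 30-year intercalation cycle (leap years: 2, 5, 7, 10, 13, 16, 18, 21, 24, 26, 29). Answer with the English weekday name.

In the Gregorian calendar this is 15 February 1882 (JDN 2408492).
Since JDN mod 7 = 2 (0 = Monday), the day is Wednesday.

Wednesday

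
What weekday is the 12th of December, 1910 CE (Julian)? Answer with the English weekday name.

In the Gregorian calendar this is 25 December 1910 (JDN 2419031).
2419031 ≡ 6 (mod 7); counting from Monday = 0 gives Sunday.

Sunday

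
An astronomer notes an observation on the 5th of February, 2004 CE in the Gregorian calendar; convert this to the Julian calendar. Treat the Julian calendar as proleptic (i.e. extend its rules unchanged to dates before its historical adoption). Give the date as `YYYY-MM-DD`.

2004-01-23

For dates in this range the Gregorian date is 13 days ahead of the Julian.
5 February 2004 Gregorian − 13 days → 23 January 2004 Julian.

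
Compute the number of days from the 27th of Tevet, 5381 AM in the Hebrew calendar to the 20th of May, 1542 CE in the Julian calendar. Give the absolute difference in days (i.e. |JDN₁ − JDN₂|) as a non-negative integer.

First date → JDN 2313138; second date → JDN 2284413.
The interval is |2313138 − 2284413| = 28725 days.

28725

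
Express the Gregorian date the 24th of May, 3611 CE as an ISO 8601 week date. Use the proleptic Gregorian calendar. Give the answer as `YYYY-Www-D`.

The weekday is Tuesday (ISO weekday 2).
That Tuesday belongs to ISO week 21 of ISO year 3611.

3611-W21-2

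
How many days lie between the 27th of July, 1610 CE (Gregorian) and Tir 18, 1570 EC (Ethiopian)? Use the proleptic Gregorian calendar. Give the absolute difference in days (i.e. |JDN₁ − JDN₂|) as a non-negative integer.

11873

First date → JDN 2309308; second date → JDN 2297435.
The interval is |2309308 − 2297435| = 11873 days.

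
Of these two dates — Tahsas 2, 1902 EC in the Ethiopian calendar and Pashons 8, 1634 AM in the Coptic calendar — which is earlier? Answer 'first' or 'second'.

Converting both to JDN: 2418652 vs 2421730; the smaller is the first.

first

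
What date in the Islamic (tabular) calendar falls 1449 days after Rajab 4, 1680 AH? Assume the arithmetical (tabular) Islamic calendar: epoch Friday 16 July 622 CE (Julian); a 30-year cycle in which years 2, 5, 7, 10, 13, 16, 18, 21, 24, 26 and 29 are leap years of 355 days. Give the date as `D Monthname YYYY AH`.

6 Sha'ban 1684 AH

The starting date is JDN 2543602; 2543602 + 1449 = 2545051.
JDN 2545051 corresponds to 6 Sha'ban 1684 AH.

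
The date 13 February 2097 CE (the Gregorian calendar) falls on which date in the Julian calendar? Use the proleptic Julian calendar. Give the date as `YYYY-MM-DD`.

2097-01-31

The Julian–Gregorian offset here is 13 days (Julian trailing).
13 February 2097 Gregorian − 13 days → 31 January 2097 Julian.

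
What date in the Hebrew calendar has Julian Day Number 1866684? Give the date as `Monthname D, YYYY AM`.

The proleptic Gregorian equivalent of JDN 1866684 is 15 September 398.
In the Hebrew calendar that day is Tishrei 16, 4159 AM.

Tishrei 16, 4159 AM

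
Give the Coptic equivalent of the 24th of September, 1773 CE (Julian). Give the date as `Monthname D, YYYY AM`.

Thout 27, 1490 AM

Julian Day Number of the source date = 2368913.
Converting JDN 2368913 to the Coptic calendar gives 27 Thout 1490 AM.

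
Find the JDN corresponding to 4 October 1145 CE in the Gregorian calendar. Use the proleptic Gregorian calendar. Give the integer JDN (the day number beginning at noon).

JDN 2299161 is 15 October 1582 CE (Gregorian); the target day is −159622 days from there, so JDN = 2139539.

2139539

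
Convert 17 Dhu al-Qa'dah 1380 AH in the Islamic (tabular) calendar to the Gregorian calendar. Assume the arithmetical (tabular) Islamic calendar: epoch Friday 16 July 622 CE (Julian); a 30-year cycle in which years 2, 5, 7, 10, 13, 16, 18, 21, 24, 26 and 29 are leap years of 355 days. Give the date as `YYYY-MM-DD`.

Both dates share Julian Day Number 2437423; in the Gregorian calendar that is 3 May 1961 CE.

1961-05-03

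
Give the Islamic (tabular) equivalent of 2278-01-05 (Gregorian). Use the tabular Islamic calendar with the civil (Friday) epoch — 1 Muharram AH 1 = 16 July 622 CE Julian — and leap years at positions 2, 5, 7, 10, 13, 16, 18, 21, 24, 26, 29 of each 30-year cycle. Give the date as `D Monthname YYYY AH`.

9 Rabi' al-Thani 1707 AH

Both dates share Julian Day Number 2553087; in the tabular Islamic calendar that is 9 Rabi' al-Thani 1707 AH.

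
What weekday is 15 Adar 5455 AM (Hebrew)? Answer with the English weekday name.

Wednesday

In the Gregorian calendar this is 2 March 1695 (JDN 2340207).
JDN 2340207 mod 7 = 2, and JDN 0 was a Monday, so this is a Wednesday.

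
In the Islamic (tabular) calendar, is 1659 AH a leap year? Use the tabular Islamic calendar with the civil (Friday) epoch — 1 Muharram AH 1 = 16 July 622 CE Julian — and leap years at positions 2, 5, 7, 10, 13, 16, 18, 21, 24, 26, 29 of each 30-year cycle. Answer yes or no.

Year 1659 AH is year 9 of its 30-year cycle; leap positions are 2, 5, 7, 10, 13, 16, 18, 21, 24, 26, 29, so it is a common year (354 days).

no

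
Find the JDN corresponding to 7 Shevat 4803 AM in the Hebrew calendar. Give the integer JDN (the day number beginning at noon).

Equivalently 27 January 1043 (proleptic Gregorian).
JDN 2299161 is 15 October 1582 CE (Gregorian); the target day is −197127 days from there, so JDN = 2102034.

2102034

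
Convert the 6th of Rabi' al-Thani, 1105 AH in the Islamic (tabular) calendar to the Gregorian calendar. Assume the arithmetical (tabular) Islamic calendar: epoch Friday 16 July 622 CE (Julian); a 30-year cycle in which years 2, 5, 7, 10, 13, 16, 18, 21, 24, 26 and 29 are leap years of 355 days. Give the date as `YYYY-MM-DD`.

1693-12-05

Julian Day Number of the source date = 2339755.
Converting JDN 2339755 to the Gregorian calendar gives 5 December 1693 CE.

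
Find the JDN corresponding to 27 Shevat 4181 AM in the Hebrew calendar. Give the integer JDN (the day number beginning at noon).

1874874

In the proleptic Gregorian calendar the same day is 16 February 421.
JDN 2299161 is 15 October 1582 CE (Gregorian); the target day is −424287 days from there, so JDN = 1874874.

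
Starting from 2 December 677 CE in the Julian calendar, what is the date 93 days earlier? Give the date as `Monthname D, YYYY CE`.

August 31, 677 CE

Counting 93 days back from JDN 1968668 reaches JDN 1968575, which is August 31, 677 CE.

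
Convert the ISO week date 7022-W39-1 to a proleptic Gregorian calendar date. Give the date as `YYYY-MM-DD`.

7022-09-23

ISO week 1 of 7022 is the week containing the first Thursday of 7022.
Week 39, day 1 (Monday) lands on 7022-09-23.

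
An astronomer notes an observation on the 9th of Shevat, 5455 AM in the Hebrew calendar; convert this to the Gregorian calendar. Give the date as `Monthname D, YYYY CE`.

January 25, 1695 CE

Both dates share Julian Day Number 2340171; in the Gregorian calendar that is 25 January 1695 CE.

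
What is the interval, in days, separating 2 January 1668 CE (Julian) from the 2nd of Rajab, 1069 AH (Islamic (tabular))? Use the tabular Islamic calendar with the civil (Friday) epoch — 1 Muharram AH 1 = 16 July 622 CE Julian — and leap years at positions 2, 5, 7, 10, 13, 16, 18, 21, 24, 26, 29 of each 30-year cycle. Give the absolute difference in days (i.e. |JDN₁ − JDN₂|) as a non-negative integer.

3214

First date → JDN 2330296; second date → JDN 2327082.
The interval is |2330296 − 2327082| = 3214 days.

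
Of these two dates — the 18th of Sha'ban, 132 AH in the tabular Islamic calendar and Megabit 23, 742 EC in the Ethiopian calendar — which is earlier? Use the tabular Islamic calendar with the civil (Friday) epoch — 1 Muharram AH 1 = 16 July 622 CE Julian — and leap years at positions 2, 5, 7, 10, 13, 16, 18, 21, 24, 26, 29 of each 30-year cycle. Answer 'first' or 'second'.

second

The two dates have Julian Day Numbers 1995086 and 1995073 respectively.
Since 1995073 < 1995086, the second date comes first.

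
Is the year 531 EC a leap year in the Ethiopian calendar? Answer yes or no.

531 mod 4 = 3; in the Ethiopian calendar a year is leap when year mod 4 = 3, so it is a leap year.

yes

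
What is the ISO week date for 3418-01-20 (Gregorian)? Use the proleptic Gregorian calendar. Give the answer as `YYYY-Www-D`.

3418-W04-2

The weekday is Tuesday (ISO weekday 2).
That Tuesday belongs to ISO week 4 of ISO year 3418.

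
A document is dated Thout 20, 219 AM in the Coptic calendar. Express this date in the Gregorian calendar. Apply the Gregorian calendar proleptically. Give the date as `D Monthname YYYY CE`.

19 September 502 CE

Both dates share Julian Day Number 1904673; in the Gregorian calendar that is 19 September 502 CE.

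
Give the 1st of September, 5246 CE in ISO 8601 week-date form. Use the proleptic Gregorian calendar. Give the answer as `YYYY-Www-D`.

5246-W35-6

The weekday is Saturday (ISO weekday 6).
That Saturday belongs to ISO week 35 of ISO year 5246.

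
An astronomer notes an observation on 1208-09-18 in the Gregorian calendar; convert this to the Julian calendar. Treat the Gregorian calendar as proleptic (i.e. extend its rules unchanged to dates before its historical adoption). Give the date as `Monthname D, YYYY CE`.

September 11, 1208 CE

For dates in this range the Gregorian date is 7 days ahead of the Julian.
18 September 1208 Gregorian − 7 days → 11 September 1208 Julian.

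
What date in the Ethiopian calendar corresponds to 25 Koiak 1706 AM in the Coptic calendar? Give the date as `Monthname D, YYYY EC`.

Tahsas 25, 1982 EC

Both dates share Julian Day Number 2447895; in the Ethiopian calendar that is 25 Tahsas 1982 EC.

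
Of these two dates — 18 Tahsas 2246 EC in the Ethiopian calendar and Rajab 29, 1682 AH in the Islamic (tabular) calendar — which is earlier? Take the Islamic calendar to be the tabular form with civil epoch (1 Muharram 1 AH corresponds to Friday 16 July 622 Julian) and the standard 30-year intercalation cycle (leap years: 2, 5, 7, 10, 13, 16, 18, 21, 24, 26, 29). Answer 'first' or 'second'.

first

First date → JDN 2544314; second date → JDN 2544335.
JDN 2544314 < JDN 2544335, so the first date is earlier.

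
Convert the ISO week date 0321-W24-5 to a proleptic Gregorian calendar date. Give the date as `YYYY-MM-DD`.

ISO week 1 of 321 is the week containing the first Thursday of 321.
Week 24, day 5 (Friday) lands on 0321-06-17.

0321-06-17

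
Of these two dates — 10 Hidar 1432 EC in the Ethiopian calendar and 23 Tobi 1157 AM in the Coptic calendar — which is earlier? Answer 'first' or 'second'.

Converting both to JDN: 2246963 vs 2247401; the smaller is the first.

first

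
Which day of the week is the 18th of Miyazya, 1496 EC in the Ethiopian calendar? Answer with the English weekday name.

Equivalently 23 April 1504 Gregorian, JDN 2270497.
Since JDN mod 7 = 5 (0 = Monday), the day is Saturday.

Saturday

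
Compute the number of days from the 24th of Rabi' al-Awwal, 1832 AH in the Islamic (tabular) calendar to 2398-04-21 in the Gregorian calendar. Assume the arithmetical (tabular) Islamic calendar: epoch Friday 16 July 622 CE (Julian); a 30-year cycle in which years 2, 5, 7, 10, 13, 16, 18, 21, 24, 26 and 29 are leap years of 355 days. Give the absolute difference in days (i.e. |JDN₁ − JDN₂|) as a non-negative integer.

345

JDN of the first date = 2597367.
JDN of the second date = 2597022.
|2597022 − 2597367| = 345.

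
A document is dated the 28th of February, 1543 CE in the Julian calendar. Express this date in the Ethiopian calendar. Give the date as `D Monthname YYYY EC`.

The source date corresponds to 10 March 1543 in the proleptic Gregorian calendar (JDN 2284697).
That day falls on 4 Megabit 1535 EC in the Ethiopian calendar.

4 Megabit 1535 EC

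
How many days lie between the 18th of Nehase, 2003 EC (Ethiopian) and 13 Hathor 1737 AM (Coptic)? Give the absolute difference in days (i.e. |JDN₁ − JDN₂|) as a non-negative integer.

3378

First date → JDN 2455798; second date → JDN 2459176.
The interval is |2455798 − 2459176| = 3378 days.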